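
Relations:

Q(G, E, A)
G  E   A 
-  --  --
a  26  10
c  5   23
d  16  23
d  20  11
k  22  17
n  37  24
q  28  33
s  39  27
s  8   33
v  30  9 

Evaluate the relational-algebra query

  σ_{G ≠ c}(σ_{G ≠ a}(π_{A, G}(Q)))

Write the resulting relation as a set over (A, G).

π_{A, G} gives {(10, a), (11, d), (17, k), (23, c), (23, d), (24, n), (27, s), (33, q), (33, s), (9, v)}.
σ[G ≠ a]: keep tuples satisfying G ≠ a → {(11, d), (17, k), (23, c), (23, d), (24, n), (27, s), (33, q), (33, s), (9, v)}
σ[G ≠ c]: keep tuples satisfying G ≠ c → {(11, d), (17, k), (23, d), (24, n), (27, s), (33, q), (33, s), (9, v)}

{(11, d), (17, k), (23, d), (24, n), (27, s), (33, q), (33, s), (9, v)}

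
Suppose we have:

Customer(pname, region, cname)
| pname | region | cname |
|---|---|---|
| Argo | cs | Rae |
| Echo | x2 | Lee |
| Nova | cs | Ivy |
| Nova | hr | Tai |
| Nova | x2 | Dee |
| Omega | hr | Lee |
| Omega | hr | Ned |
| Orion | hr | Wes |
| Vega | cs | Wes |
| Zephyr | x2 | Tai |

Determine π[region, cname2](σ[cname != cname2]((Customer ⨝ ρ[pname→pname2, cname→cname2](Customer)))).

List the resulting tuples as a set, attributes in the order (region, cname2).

{(cs, Ivy), (cs, Rae), (cs, Wes), (hr, Lee), (hr, Ned), (hr, Tai), (hr, Wes), (x2, Dee), (x2, Lee), (x2, Tai)}

ρ[pname→pname2, cname→cname2]: schema becomes (pname2, region, cname2); tuples unchanged.
Natural join on region: {(Argo, cs, Rae, Argo, Rae), (Argo, cs, Rae, Nova, Ivy), (Argo, cs, Rae, Vega, Wes), (Echo, x2, Lee, Echo, Lee), (Echo, x2, Lee, Nova, Dee), (Echo, x2, Lee, Zephyr, Tai), (Nova, cs, Ivy, Argo, Rae), (Nova, cs, Ivy, Nova, Ivy), (Nova, cs, Ivy, Vega, Wes), (Nova, hr, Tai, Nova, Tai), (Nova, hr, Tai, Omega, Lee), (Nova, hr, Tai, Omega, Ned), (Nova, hr, Tai, Orion, Wes), (Nova, x2, Dee, Echo, Lee), (Nova, x2, Dee, Nova, Dee), (Nova, x2, Dee, Zephyr, Tai), (Omega, hr, Lee, Nova, Tai), (Omega, hr, Lee, Omega, Lee), (Omega, hr, Lee, Omega, Ned), (Omega, hr, Lee, Orion, Wes), (Omega, hr, Ned, Nova, Tai), (Omega, hr, Ned, Omega, Lee), (Omega, hr, Ned, Omega, Ned), (Omega, hr, Ned, Orion, Wes), (Orion, hr, Wes, Nova, Tai), (Orion, hr, Wes, Omega, Lee), (Orion, hr, Wes, Omega, Ned), (Orion, hr, Wes, Orion, Wes), (Vega, cs, Wes, Argo, Rae), (Vega, cs, Wes, Nova, Ivy), (Vega, cs, Wes, Vega, Wes), (Zephyr, x2, Tai, Echo, Lee), (Zephyr, x2, Tai, Nova, Dee), (Zephyr, x2, Tai, Zephyr, Tai)}
Apply σ_{cname != cname2}; surviving tuples: {(Argo, cs, Rae, Nova, Ivy), (Argo, cs, Rae, Vega, Wes), (Echo, x2, Lee, Nova, Dee), (Echo, x2, Lee, Zephyr, Tai), (Nova, cs, Ivy, Argo, Rae), (Nova, cs, Ivy, Vega, Wes), (Nova, hr, Tai, Omega, Lee), (Nova, hr, Tai, Omega, Ned), (Nova, hr, Tai, Orion, Wes), (Nova, x2, Dee, Echo, Lee), (Nova, x2, Dee, Zephyr, Tai), (Omega, hr, Lee, Nova, Tai), (Omega, hr, Lee, Omega, Ned), (Omega, hr, Lee, Orion, Wes), (Omega, hr, Ned, Nova, Tai), (Omega, hr, Ned, Omega, Lee), (Omega, hr, Ned, Orion, Wes), (Orion, hr, Wes, Nova, Tai), (Orion, hr, Wes, Omega, Lee), (Orion, hr, Wes, Omega, Ned), (Vega, cs, Wes, Argo, Rae), (Vega, cs, Wes, Nova, Ivy), (Zephyr, x2, Tai, Echo, Lee), (Zephyr, x2, Tai, Nova, Dee)}
π_{region, cname2} gives {(cs, Ivy), (cs, Rae), (cs, Wes), (hr, Lee), (hr, Ned), (hr, Tai), (hr, Wes), (x2, Dee), (x2, Lee), (x2, Tai)} (14 duplicate(s) eliminated).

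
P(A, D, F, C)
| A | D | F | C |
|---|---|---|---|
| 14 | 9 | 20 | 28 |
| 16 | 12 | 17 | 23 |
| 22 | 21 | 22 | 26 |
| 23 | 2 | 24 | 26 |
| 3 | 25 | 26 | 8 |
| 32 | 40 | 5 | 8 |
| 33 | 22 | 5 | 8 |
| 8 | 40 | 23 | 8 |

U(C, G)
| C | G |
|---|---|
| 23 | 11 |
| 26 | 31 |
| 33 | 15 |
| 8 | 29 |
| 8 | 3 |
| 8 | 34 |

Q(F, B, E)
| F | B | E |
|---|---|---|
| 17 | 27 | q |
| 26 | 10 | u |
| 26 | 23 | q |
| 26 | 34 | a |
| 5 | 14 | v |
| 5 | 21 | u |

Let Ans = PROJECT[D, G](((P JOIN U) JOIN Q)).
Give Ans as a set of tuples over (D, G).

P ⋈ U (natural join on C): {(16, 12, 17, 23, 11), (22, 21, 22, 26, 31), (23, 2, 24, 26, 31), (3, 25, 26, 8, 29), (3, 25, 26, 8, 3), (3, 25, 26, 8, 34), (32, 40, 5, 8, 29), (32, 40, 5, 8, 3), (32, 40, 5, 8, 34), (33, 22, 5, 8, 29), (33, 22, 5, 8, 3), (33, 22, 5, 8, 34), (8, 40, 23, 8, 29), (8, 40, 23, 8, 3), (8, 40, 23, 8, 34)}
(P JOIN U) ⋈ Q (natural join on F): {(16, 12, 17, 23, 11, 27, q), (3, 25, 26, 8, 29, 10, u), (3, 25, 26, 8, 29, 23, q), (3, 25, 26, 8, 29, 34, a), (3, 25, 26, 8, 3, 10, u), (3, 25, 26, 8, 3, 23, q), (3, 25, 26, 8, 3, 34, a), (3, 25, 26, 8, 34, 10, u), (3, 25, 26, 8, 34, 23, q), (3, 25, 26, 8, 34, 34, a), (32, 40, 5, 8, 29, 14, v), (32, 40, 5, 8, 29, 21, u), (32, 40, 5, 8, 3, 14, v), (32, 40, 5, 8, 3, 21, u), (32, 40, 5, 8, 34, 14, v), (32, 40, 5, 8, 34, 21, u), (33, 22, 5, 8, 29, 14, v), (33, 22, 5, 8, 29, 21, u), (33, 22, 5, 8, 3, 14, v), (33, 22, 5, 8, 3, 21, u), (33, 22, 5, 8, 34, 14, v), (33, 22, 5, 8, 34, 21, u)}
Keep only column(s) D, G (12 duplicate(s) eliminated): {(12, 11), (22, 29), (22, 3), (22, 34), (25, 29), (25, 3), (25, 34), (40, 29), (40, 3), (40, 34)}

{(12, 11), (22, 29), (22, 3), (22, 34), (25, 29), (25, 3), (25, 34), (40, 29), (40, 3), (40, 34)}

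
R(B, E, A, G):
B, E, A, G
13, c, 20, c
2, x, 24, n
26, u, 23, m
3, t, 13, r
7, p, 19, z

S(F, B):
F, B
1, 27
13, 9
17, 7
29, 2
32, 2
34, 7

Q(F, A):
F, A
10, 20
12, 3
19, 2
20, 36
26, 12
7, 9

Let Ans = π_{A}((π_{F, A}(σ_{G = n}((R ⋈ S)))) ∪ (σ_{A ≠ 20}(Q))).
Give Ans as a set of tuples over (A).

R ⋈ S (natural join on B): {(2, x, 24, n, 29), (2, x, 24, n, 32), (7, p, 19, z, 17), (7, p, 19, z, 34)}
Filtering on G = n leaves {(2, x, 24, n, 29), (2, x, 24, n, 32)}.
Projecting to F, A: {(29, 24), (32, 24)}
Filtering on A ≠ 20 leaves {(12, 3), (19, 2), (20, 36), (26, 12), (7, 9)}.
Set union of the two operands is {(12, 3), (19, 2), (20, 36), (26, 12), (29, 24), (32, 24), (7, 9)}.
Projecting to A (1 duplicate(s) eliminated): {12, 2, 24, 3, 36, 9}

{12, 2, 24, 3, 36, 9}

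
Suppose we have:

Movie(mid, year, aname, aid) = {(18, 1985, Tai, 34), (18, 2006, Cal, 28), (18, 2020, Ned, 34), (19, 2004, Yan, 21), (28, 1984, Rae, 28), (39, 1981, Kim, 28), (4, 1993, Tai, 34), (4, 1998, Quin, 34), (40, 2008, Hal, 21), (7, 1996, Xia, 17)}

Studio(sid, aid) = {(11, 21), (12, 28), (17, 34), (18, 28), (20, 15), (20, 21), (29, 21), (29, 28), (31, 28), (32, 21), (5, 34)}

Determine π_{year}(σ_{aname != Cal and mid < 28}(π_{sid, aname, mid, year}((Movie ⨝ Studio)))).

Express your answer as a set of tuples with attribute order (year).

Natural join on aid: {(18, 1985, Tai, 34, 17), (18, 1985, Tai, 34, 5), (18, 2006, Cal, 28, 12), (18, 2006, Cal, 28, 18), (18, 2006, Cal, 28, 29), (18, 2006, Cal, 28, 31), (18, 2020, Ned, 34, 17), (18, 2020, Ned, 34, 5), (19, 2004, Yan, 21, 11), (19, 2004, Yan, 21, 20), (19, 2004, Yan, 21, 29), (19, 2004, Yan, 21, 32), (28, 1984, Rae, 28, 12), (28, 1984, Rae, 28, 18), (28, 1984, Rae, 28, 29), (28, 1984, Rae, 28, 31), (39, 1981, Kim, 28, 12), (39, 1981, Kim, 28, 18), (39, 1981, Kim, 28, 29), (39, 1981, Kim, 28, 31), (4, 1993, Tai, 34, 17), (4, 1993, Tai, 34, 5), (4, 1998, Quin, 34, 17), (4, 1998, Quin, 34, 5), (40, 2008, Hal, 21, 11), (40, 2008, Hal, 21, 20), (40, 2008, Hal, 21, 29), (40, 2008, Hal, 21, 32)}
π_{sid, aname, mid, year} gives {(11, Hal, 40, 2008), (11, Yan, 19, 2004), (12, Cal, 18, 2006), (12, Kim, 39, 1981), (12, Rae, 28, 1984), (17, Ned, 18, 2020), (17, Quin, 4, 1998), (17, Tai, 18, 1985), (17, Tai, 4, 1993), (18, Cal, 18, 2006), (18, Kim, 39, 1981), (18, Rae, 28, 1984), (20, Hal, 40, 2008), (20, Yan, 19, 2004), (29, Cal, 18, 2006), (29, Hal, 40, 2008), (29, Kim, 39, 1981), (29, Rae, 28, 1984), (29, Yan, 19, 2004), (31, Cal, 18, 2006), (31, Kim, 39, 1981), (31, Rae, 28, 1984), (32, Hal, 40, 2008), (32, Yan, 19, 2004), (5, Ned, 18, 2020), (5, Quin, 4, 1998), (5, Tai, 18, 1985), (5, Tai, 4, 1993)}.
Apply σ_{aname != Cal and mid < 28}; surviving tuples: {(11, Yan, 19, 2004), (17, Ned, 18, 2020), (17, Quin, 4, 1998), (17, Tai, 18, 1985), (17, Tai, 4, 1993), (20, Yan, 19, 2004), (29, Yan, 19, 2004), (32, Yan, 19, 2004), (5, Ned, 18, 2020), (5, Quin, 4, 1998), (5, Tai, 18, 1985), (5, Tai, 4, 1993)}
π_{year} gives {1985, 1993, 1998, 2004, 2020} (7 duplicate(s) eliminated).

{1985, 1993, 1998, 2004, 2020}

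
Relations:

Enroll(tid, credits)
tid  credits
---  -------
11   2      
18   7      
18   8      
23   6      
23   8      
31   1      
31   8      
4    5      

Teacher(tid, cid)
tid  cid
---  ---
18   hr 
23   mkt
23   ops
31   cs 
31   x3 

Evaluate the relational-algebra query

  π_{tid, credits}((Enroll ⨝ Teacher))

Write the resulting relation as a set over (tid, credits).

{(18, 7), (18, 8), (23, 6), (23, 8), (31, 1), (31, 8)}

Natural join on tid: {(18, 7, hr), (18, 8, hr), (23, 6, mkt), (23, 6, ops), (23, 8, mkt), (23, 8, ops), (31, 1, cs), (31, 1, x3), (31, 8, cs), (31, 8, x3)}
π[tid, credits]: project onto (tid, credits) (4 duplicate(s) eliminated) → {(18, 7), (18, 8), (23, 6), (23, 8), (31, 1), (31, 8)}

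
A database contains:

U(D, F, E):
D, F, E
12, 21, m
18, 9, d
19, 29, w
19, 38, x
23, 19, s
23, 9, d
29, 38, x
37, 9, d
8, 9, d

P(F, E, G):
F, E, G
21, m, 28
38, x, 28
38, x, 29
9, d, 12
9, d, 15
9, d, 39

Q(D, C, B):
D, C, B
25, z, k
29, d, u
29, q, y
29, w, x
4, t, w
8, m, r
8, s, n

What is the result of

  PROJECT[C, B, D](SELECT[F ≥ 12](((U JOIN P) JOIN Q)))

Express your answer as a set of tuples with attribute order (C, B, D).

{(d, u, 29), (q, y, 29), (w, x, 29)}

Natural join on F, E: {(12, 21, m, 28), (18, 9, d, 12), (18, 9, d, 15), (18, 9, d, 39), (19, 38, x, 28), (19, 38, x, 29), (23, 9, d, 12), (23, 9, d, 15), (23, 9, d, 39), (29, 38, x, 28), (29, 38, x, 29), (37, 9, d, 12), (37, 9, d, 15), (37, 9, d, 39), (8, 9, d, 12), (8, 9, d, 15), (8, 9, d, 39)}
Natural join on D: {(29, 38, x, 28, d, u), (29, 38, x, 28, q, y), (29, 38, x, 28, w, x), (29, 38, x, 29, d, u), (29, 38, x, 29, q, y), (29, 38, x, 29, w, x), (8, 9, d, 12, m, r), (8, 9, d, 12, s, n), (8, 9, d, 15, m, r), (8, 9, d, 15, s, n), (8, 9, d, 39, m, r), (8, 9, d, 39, s, n)}
σ[F ≥ 12]: keep tuples satisfying F ≥ 12 → {(29, 38, x, 28, d, u), (29, 38, x, 28, q, y), (29, 38, x, 28, w, x), (29, 38, x, 29, d, u), (29, 38, x, 29, q, y), (29, 38, x, 29, w, x)}
Projecting to C, B, D (3 duplicate(s) eliminated): {(d, u, 29), (q, y, 29), (w, x, 29)}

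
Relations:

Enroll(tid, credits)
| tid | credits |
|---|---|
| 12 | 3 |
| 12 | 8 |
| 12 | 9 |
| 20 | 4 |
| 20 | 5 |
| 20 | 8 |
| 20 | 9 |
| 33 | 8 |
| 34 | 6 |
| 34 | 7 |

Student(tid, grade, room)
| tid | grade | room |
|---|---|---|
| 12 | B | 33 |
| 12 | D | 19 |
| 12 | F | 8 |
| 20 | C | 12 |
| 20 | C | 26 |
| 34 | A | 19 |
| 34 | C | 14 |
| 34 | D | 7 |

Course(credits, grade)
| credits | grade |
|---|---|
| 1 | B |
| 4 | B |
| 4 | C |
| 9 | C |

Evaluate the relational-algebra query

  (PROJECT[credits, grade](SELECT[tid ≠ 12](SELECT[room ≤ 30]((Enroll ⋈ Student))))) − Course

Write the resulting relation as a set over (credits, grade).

{(5, C), (6, A), (6, C), (6, D), (7, A), (7, C), (7, D), (8, C)}

Enroll ⋈ Student (natural join on tid): {(12, 3, B, 33), (12, 3, D, 19), (12, 3, F, 8), (12, 8, B, 33), (12, 8, D, 19), (12, 8, F, 8), (12, 9, B, 33), (12, 9, D, 19), (12, 9, F, 8), (20, 4, C, 12), (20, 4, C, 26), (20, 5, C, 12), (20, 5, C, 26), (20, 8, C, 12), (20, 8, C, 26), (20, 9, C, 12), (20, 9, C, 26), (34, 6, A, 19), (34, 6, C, 14), (34, 6, D, 7), (34, 7, A, 19), (34, 7, C, 14), (34, 7, D, 7)}
Apply σ_{room ≤ 30}; surviving tuples: {(12, 3, D, 19), (12, 3, F, 8), (12, 8, D, 19), (12, 8, F, 8), (12, 9, D, 19), (12, 9, F, 8), (20, 4, C, 12), (20, 4, C, 26), (20, 5, C, 12), (20, 5, C, 26), (20, 8, C, 12), (20, 8, C, 26), (20, 9, C, 12), (20, 9, C, 26), (34, 6, A, 19), (34, 6, C, 14), (34, 6, D, 7), (34, 7, A, 19), (34, 7, C, 14), (34, 7, D, 7)}
Apply σ_{tid ≠ 12}; surviving tuples: {(20, 4, C, 12), (20, 4, C, 26), (20, 5, C, 12), (20, 5, C, 26), (20, 8, C, 12), (20, 8, C, 26), (20, 9, C, 12), (20, 9, C, 26), (34, 6, A, 19), (34, 6, C, 14), (34, 6, D, 7), (34, 7, A, 19), (34, 7, C, 14), (34, 7, D, 7)}
Keep only column(s) credits, grade (4 duplicate(s) eliminated): {(4, C), (5, C), (6, A), (6, C), (6, D), (7, A), (7, C), (7, D), (8, C), (9, C)}
Difference: {(4, C), (5, C), (6, A), (6, C), (6, D), (7, A), (7, C), (7, D), (8, C), (9, C)} with {(1, B), (4, B), (4, C), (9, C)} → {(5, C), (6, A), (6, C), (6, D), (7, A), (7, C), (7, D), (8, C)}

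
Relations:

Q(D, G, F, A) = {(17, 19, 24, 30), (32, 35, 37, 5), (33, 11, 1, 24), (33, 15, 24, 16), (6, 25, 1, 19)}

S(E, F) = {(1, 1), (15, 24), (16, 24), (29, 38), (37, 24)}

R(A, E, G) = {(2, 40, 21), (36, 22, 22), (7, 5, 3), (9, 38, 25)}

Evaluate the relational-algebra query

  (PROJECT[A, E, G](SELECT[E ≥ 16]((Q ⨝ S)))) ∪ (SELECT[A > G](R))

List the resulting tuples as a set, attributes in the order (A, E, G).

Q ⋈ S (natural join on F): {(17, 19, 24, 30, 15), (17, 19, 24, 30, 16), (17, 19, 24, 30, 37), (33, 11, 1, 24, 1), (33, 15, 24, 16, 15), (33, 15, 24, 16, 16), (33, 15, 24, 16, 37), (6, 25, 1, 19, 1)}
Apply σ_{E ≥ 16}; surviving tuples: {(17, 19, 24, 30, 16), (17, 19, 24, 30, 37), (33, 15, 24, 16, 16), (33, 15, 24, 16, 37)}
Projecting to A, E, G: {(16, 16, 15), (16, 37, 15), (30, 16, 19), (30, 37, 19)}
Apply σ_{A > G}; surviving tuples: {(36, 22, 22), (7, 5, 3)}
Union: {(16, 16, 15), (16, 37, 15), (30, 16, 19), (30, 37, 19)} with {(36, 22, 22), (7, 5, 3)} → {(16, 16, 15), (16, 37, 15), (30, 16, 19), (30, 37, 19), (36, 22, 22), (7, 5, 3)}

{(16, 16, 15), (16, 37, 15), (30, 16, 19), (30, 37, 19), (36, 22, 22), (7, 5, 3)}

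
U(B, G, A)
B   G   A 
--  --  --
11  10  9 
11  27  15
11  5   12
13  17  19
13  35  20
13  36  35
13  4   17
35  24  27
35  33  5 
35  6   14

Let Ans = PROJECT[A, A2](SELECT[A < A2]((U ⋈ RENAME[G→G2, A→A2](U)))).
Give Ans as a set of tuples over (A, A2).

ρ[G→G2, A→A2]: schema becomes (B, G2, A2); tuples unchanged.
Joining U and RENAME[G→G2, A→A2](U) on B yields {(11, 10, 9, 10, 9), (11, 10, 9, 27, 15), (11, 10, 9, 5, 12), (11, 27, 15, 10, 9), (11, 27, 15, 27, 15), (11, 27, 15, 5, 12), (11, 5, 12, 10, 9), (11, 5, 12, 27, 15), (11, 5, 12, 5, 12), (13, 17, 19, 17, 19), (13, 17, 19, 35, 20), (13, 17, 19, 36, 35), (13, 17, 19, 4, 17), (13, 35, 20, 17, 19), (13, 35, 20, 35, 20), (13, 35, 20, 36, 35), (13, 35, 20, 4, 17), (13, 36, 35, 17, 19), (13, 36, 35, 35, 20), (13, 36, 35, 36, 35), (13, 36, 35, 4, 17), (13, 4, 17, 17, 19), (13, 4, 17, 35, 20), (13, 4, 17, 36, 35), (13, 4, 17, 4, 17), (35, 24, 27, 24, 27), (35, 24, 27, 33, 5), (35, 24, 27, 6, 14), (35, 33, 5, 24, 27), (35, 33, 5, 33, 5), (35, 33, 5, 6, 14), (35, 6, 14, 24, 27), (35, 6, 14, 33, 5), (35, 6, 14, 6, 14)}.
σ[A < A2]: keep tuples satisfying A < A2 → {(11, 10, 9, 27, 15), (11, 10, 9, 5, 12), (11, 5, 12, 27, 15), (13, 17, 19, 35, 20), (13, 17, 19, 36, 35), (13, 35, 20, 36, 35), (13, 4, 17, 17, 19), (13, 4, 17, 35, 20), (13, 4, 17, 36, 35), (35, 33, 5, 24, 27), (35, 33, 5, 6, 14), (35, 6, 14, 24, 27)}
Projecting to A, A2: {(12, 15), (14, 27), (17, 19), (17, 20), (17, 35), (19, 20), (19, 35), (20, 35), (5, 14), (5, 27), (9, 12), (9, 15)}

{(12, 15), (14, 27), (17, 19), (17, 20), (17, 35), (19, 20), (19, 35), (20, 35), (5, 14), (5, 27), (9, 12), (9, 15)}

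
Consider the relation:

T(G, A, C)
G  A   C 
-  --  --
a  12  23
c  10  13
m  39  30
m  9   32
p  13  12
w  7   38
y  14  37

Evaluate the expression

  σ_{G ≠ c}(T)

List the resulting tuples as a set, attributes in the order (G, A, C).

{(a, 12, 23), (m, 39, 30), (m, 9, 32), (p, 13, 12), (w, 7, 38), (y, 14, 37)}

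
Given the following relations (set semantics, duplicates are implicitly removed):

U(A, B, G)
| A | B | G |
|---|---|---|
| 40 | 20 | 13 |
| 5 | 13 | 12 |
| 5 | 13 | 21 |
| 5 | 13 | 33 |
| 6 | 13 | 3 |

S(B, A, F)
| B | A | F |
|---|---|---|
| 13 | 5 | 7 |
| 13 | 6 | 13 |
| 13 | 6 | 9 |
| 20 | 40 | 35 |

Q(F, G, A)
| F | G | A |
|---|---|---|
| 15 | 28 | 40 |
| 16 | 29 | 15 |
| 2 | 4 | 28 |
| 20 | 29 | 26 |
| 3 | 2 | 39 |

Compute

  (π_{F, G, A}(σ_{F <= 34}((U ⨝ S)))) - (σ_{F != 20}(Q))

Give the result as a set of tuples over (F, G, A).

{(13, 3, 6), (7, 12, 5), (7, 21, 5), (7, 33, 5), (9, 3, 6)}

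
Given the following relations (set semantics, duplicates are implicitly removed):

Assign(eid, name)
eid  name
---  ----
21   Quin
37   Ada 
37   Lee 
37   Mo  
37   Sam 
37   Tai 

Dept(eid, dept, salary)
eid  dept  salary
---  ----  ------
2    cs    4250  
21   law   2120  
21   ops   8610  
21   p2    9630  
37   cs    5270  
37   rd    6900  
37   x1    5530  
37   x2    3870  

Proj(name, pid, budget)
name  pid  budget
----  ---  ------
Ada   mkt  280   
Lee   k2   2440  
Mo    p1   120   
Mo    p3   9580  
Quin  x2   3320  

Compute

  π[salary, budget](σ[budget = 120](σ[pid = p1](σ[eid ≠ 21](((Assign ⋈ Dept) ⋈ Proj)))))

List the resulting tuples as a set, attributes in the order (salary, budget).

Assign ⋈ Dept (natural join on eid): {(21, Quin, law, 2120), (21, Quin, ops, 8610), (21, Quin, p2, 9630), (37, Ada, cs, 5270), (37, Ada, rd, 6900), (37, Ada, x1, 5530), (37, Ada, x2, 3870), (37, Lee, cs, 5270), (37, Lee, rd, 6900), (37, Lee, x1, 5530), (37, Lee, x2, 3870), (37, Mo, cs, 5270), (37, Mo, rd, 6900), (37, Mo, x1, 5530), (37, Mo, x2, 3870), (37, Sam, cs, 5270), (37, Sam, rd, 6900), (37, Sam, x1, 5530), (37, Sam, x2, 3870), (37, Tai, cs, 5270), (37, Tai, rd, 6900), (37, Tai, x1, 5530), (37, Tai, x2, 3870)}
(Assign ⋈ Dept) ⋈ Proj (natural join on name): {(21, Quin, law, 2120, x2, 3320), (21, Quin, ops, 8610, x2, 3320), (21, Quin, p2, 9630, x2, 3320), (37, Ada, cs, 5270, mkt, 280), (37, Ada, rd, 6900, mkt, 280), (37, Ada, x1, 5530, mkt, 280), (37, Ada, x2, 3870, mkt, 280), (37, Lee, cs, 5270, k2, 2440), (37, Lee, rd, 6900, k2, 2440), (37, Lee, x1, 5530, k2, 2440), (37, Lee, x2, 3870, k2, 2440), (37, Mo, cs, 5270, p1, 120), (37, Mo, cs, 5270, p3, 9580), (37, Mo, rd, 6900, p1, 120), (37, Mo, rd, 6900, p3, 9580), (37, Mo, x1, 5530, p1, 120), (37, Mo, x1, 5530, p3, 9580), (37, Mo, x2, 3870, p1, 120), (37, Mo, x2, 3870, p3, 9580)}
Selection eid ≠ 21: {(37, Ada, cs, 5270, mkt, 280), (37, Ada, rd, 6900, mkt, 280), (37, Ada, x1, 5530, mkt, 280), (37, Ada, x2, 3870, mkt, 280), (37, Lee, cs, 5270, k2, 2440), (37, Lee, rd, 6900, k2, 2440), (37, Lee, x1, 5530, k2, 2440), (37, Lee, x2, 3870, k2, 2440), (37, Mo, cs, 5270, p1, 120), (37, Mo, cs, 5270, p3, 9580), (37, Mo, rd, 6900, p1, 120), (37, Mo, rd, 6900, p3, 9580), (37, Mo, x1, 5530, p1, 120), (37, Mo, x1, 5530, p3, 9580), (37, Mo, x2, 3870, p1, 120), (37, Mo, x2, 3870, p3, 9580)}
Selection pid = p1: {(37, Mo, cs, 5270, p1, 120), (37, Mo, rd, 6900, p1, 120), (37, Mo, x1, 5530, p1, 120), (37, Mo, x2, 3870, p1, 120)}
Selection budget = 120: {(37, Mo, cs, 5270, p1, 120), (37, Mo, rd, 6900, p1, 120), (37, Mo, x1, 5530, p1, 120), (37, Mo, x2, 3870, p1, 120)}
π[salary, budget]: project onto (salary, budget) → {(3870, 120), (5270, 120), (5530, 120), (6900, 120)}

{(3870, 120), (5270, 120), (5530, 120), (6900, 120)}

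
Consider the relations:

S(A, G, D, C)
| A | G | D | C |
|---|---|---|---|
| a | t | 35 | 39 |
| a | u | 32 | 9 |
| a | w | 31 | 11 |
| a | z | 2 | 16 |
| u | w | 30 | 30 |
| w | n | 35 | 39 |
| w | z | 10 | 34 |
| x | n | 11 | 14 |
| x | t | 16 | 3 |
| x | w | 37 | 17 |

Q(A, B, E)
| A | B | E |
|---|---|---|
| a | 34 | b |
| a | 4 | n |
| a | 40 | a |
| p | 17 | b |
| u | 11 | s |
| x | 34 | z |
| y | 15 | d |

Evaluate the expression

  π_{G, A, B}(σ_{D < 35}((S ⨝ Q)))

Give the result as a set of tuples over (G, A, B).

Natural join on A: {(a, t, 35, 39, 34, b), (a, t, 35, 39, 4, n), (a, t, 35, 39, 40, a), (a, u, 32, 9, 34, b), (a, u, 32, 9, 4, n), (a, u, 32, 9, 40, a), (a, w, 31, 11, 34, b), (a, w, 31, 11, 4, n), (a, w, 31, 11, 40, a), (a, z, 2, 16, 34, b), (a, z, 2, 16, 4, n), (a, z, 2, 16, 40, a), (u, w, 30, 30, 11, s), (x, n, 11, 14, 34, z), (x, t, 16, 3, 34, z), (x, w, 37, 17, 34, z)}
Filtering on D < 35 leaves {(a, u, 32, 9, 34, b), (a, u, 32, 9, 4, n), (a, u, 32, 9, 40, a), (a, w, 31, 11, 34, b), (a, w, 31, 11, 4, n), (a, w, 31, 11, 40, a), (a, z, 2, 16, 34, b), (a, z, 2, 16, 4, n), (a, z, 2, 16, 40, a), (u, w, 30, 30, 11, s), (x, n, 11, 14, 34, z), (x, t, 16, 3, 34, z)}.
π[G, A, B]: project onto (G, A, B) → {(n, x, 34), (t, x, 34), (u, a, 34), (u, a, 4), (u, a, 40), (w, a, 34), (w, a, 4), (w, a, 40), (w, u, 11), (z, a, 34), (z, a, 4), (z, a, 40)}

{(n, x, 34), (t, x, 34), (u, a, 34), (u, a, 4), (u, a, 40), (w, a, 34), (w, a, 4), (w, a, 40), (w, u, 11), (z, a, 34), (z, a, 4), (z, a, 40)}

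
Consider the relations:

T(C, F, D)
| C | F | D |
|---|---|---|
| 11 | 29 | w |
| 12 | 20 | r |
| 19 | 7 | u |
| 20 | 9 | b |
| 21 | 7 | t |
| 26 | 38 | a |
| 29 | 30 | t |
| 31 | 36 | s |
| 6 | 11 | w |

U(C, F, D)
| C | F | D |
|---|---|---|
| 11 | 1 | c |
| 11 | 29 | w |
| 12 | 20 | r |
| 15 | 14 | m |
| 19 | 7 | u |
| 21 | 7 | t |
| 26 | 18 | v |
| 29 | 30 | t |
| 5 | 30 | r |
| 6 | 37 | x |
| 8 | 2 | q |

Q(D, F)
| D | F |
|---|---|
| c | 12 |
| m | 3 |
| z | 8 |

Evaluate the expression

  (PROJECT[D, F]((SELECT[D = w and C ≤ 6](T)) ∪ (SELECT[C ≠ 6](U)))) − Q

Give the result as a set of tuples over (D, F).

{(c, 1), (m, 14), (q, 2), (r, 20), (r, 30), (t, 30), (t, 7), (u, 7), (v, 18), (w, 11), (w, 29)}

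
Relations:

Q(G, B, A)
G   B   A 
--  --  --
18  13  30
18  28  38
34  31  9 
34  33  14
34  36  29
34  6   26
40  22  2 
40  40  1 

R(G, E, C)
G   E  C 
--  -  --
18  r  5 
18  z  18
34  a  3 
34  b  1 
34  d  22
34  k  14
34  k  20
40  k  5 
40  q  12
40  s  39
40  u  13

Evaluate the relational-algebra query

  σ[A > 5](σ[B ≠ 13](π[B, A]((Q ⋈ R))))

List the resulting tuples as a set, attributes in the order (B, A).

Q ⋈ R (natural join on G): {(18, 13, 30, r, 5), (18, 13, 30, z, 18), (18, 28, 38, r, 5), (18, 28, 38, z, 18), (34, 31, 9, a, 3), (34, 31, 9, b, 1), (34, 31, 9, d, 22), (34, 31, 9, k, 14), (34, 31, 9, k, 20), (34, 33, 14, a, 3), (34, 33, 14, b, 1), (34, 33, 14, d, 22), (34, 33, 14, k, 14), (34, 33, 14, k, 20), (34, 36, 29, a, 3), (34, 36, 29, b, 1), (34, 36, 29, d, 22), (34, 36, 29, k, 14), (34, 36, 29, k, 20), (34, 6, 26, a, 3), (34, 6, 26, b, 1), (34, 6, 26, d, 22), (34, 6, 26, k, 14), (34, 6, 26, k, 20), (40, 22, 2, k, 5), (40, 22, 2, q, 12), (40, 22, 2, s, 39), (40, 22, 2, u, 13), (40, 40, 1, k, 5), (40, 40, 1, q, 12), (40, 40, 1, s, 39), (40, 40, 1, u, 13)}
Keep only column(s) B, A (24 duplicate(s) eliminated): {(13, 30), (22, 2), (28, 38), (31, 9), (33, 14), (36, 29), (40, 1), (6, 26)}
Apply σ_{B ≠ 13}; surviving tuples: {(22, 2), (28, 38), (31, 9), (33, 14), (36, 29), (40, 1), (6, 26)}
Apply σ_{A > 5}; surviving tuples: {(28, 38), (31, 9), (33, 14), (36, 29), (6, 26)}

{(28, 38), (31, 9), (33, 14), (36, 29), (6, 26)}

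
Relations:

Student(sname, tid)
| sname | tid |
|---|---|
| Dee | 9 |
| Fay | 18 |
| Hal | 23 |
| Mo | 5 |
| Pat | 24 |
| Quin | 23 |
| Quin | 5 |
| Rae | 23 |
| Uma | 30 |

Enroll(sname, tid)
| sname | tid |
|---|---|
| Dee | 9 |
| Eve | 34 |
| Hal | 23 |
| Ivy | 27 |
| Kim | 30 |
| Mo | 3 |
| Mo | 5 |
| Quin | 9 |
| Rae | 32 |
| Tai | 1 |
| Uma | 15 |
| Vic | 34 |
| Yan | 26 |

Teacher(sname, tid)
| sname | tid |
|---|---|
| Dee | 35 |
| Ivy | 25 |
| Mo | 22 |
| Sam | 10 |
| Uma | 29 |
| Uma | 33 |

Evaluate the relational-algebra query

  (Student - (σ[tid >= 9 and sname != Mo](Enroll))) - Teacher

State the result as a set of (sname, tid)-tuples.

σ[tid >= 9 and sname != Mo]: keep tuples satisfying tid >= 9 and sname != Mo → {(Dee, 9), (Eve, 34), (Hal, 23), (Ivy, 27), (Kim, 30), (Quin, 9), (Rae, 32), (Uma, 15), (Vic, 34), (Yan, 26)}
Taking the difference: {(Fay, 18), (Mo, 5), (Pat, 24), (Quin, 23), (Quin, 5), (Rae, 23), (Uma, 30)}
Taking the difference: {(Fay, 18), (Mo, 5), (Pat, 24), (Quin, 23), (Quin, 5), (Rae, 23), (Uma, 30)}

{(Fay, 18), (Mo, 5), (Pat, 24), (Quin, 23), (Quin, 5), (Rae, 23), (Uma, 30)}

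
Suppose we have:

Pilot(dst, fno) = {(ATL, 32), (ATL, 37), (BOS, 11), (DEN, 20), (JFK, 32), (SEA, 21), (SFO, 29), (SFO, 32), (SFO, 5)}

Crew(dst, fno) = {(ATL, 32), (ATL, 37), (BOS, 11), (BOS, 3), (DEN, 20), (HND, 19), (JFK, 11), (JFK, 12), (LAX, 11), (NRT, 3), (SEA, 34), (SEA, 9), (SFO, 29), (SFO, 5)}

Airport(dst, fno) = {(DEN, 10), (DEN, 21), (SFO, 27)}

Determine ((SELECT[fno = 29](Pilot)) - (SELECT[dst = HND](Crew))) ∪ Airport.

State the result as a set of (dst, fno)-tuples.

Selection fno = 29: {(SFO, 29)}
Selection dst = HND: {(HND, 19)}
Taking the difference: {(SFO, 29)}
Taking the union: {(DEN, 10), (DEN, 21), (SFO, 27), (SFO, 29)}

{(DEN, 10), (DEN, 21), (SFO, 27), (SFO, 29)}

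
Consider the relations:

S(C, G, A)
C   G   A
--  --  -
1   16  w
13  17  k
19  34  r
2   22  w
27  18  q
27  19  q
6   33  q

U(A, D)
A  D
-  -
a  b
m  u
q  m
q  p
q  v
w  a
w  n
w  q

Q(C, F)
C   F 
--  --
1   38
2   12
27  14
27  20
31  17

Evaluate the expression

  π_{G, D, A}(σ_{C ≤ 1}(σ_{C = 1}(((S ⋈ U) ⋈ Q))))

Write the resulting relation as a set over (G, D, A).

Joining S and U on A yields {(1, 16, w, a), (1, 16, w, n), (1, 16, w, q), (2, 22, w, a), (2, 22, w, n), (2, 22, w, q), (27, 18, q, m), (27, 18, q, p), (27, 18, q, v), (27, 19, q, m), (27, 19, q, p), (27, 19, q, v), (6, 33, q, m), (6, 33, q, p), (6, 33, q, v)}.
Joining (S ⋈ U) and Q on C yields {(1, 16, w, a, 38), (1, 16, w, n, 38), (1, 16, w, q, 38), (2, 22, w, a, 12), (2, 22, w, n, 12), (2, 22, w, q, 12), (27, 18, q, m, 14), (27, 18, q, m, 20), (27, 18, q, p, 14), (27, 18, q, p, 20), (27, 18, q, v, 14), (27, 18, q, v, 20), (27, 19, q, m, 14), (27, 19, q, m, 20), (27, 19, q, p, 14), (27, 19, q, p, 20), (27, 19, q, v, 14), (27, 19, q, v, 20)}.
σ[C = 1]: keep tuples satisfying C = 1 → {(1, 16, w, a, 38), (1, 16, w, n, 38), (1, 16, w, q, 38)}
σ[C ≤ 1]: keep tuples satisfying C ≤ 1 → {(1, 16, w, a, 38), (1, 16, w, n, 38), (1, 16, w, q, 38)}
Projecting to G, D, A: {(16, a, w), (16, n, w), (16, q, w)}

{(16, a, w), (16, n, w), (16, q, w)}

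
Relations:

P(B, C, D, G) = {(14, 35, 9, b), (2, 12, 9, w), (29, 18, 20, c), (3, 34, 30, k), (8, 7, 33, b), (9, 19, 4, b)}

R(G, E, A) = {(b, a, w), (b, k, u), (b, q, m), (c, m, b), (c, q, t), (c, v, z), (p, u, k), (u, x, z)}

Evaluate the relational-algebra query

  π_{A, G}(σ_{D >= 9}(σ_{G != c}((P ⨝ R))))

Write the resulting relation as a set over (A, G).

Joining P and R on G yields {(14, 35, 9, b, a, w), (14, 35, 9, b, k, u), (14, 35, 9, b, q, m), (29, 18, 20, c, m, b), (29, 18, 20, c, q, t), (29, 18, 20, c, v, z), (8, 7, 33, b, a, w), (8, 7, 33, b, k, u), (8, 7, 33, b, q, m), (9, 19, 4, b, a, w), (9, 19, 4, b, k, u), (9, 19, 4, b, q, m)}.
σ[G != c]: keep tuples satisfying G != c → {(14, 35, 9, b, a, w), (14, 35, 9, b, k, u), (14, 35, 9, b, q, m), (8, 7, 33, b, a, w), (8, 7, 33, b, k, u), (8, 7, 33, b, q, m), (9, 19, 4, b, a, w), (9, 19, 4, b, k, u), (9, 19, 4, b, q, m)}
σ[D >= 9]: keep tuples satisfying D >= 9 → {(14, 35, 9, b, a, w), (14, 35, 9, b, k, u), (14, 35, 9, b, q, m), (8, 7, 33, b, a, w), (8, 7, 33, b, k, u), (8, 7, 33, b, q, m)}
Projecting to A, G (3 duplicate(s) eliminated): {(m, b), (u, b), (w, b)}

{(m, b), (u, b), (w, b)}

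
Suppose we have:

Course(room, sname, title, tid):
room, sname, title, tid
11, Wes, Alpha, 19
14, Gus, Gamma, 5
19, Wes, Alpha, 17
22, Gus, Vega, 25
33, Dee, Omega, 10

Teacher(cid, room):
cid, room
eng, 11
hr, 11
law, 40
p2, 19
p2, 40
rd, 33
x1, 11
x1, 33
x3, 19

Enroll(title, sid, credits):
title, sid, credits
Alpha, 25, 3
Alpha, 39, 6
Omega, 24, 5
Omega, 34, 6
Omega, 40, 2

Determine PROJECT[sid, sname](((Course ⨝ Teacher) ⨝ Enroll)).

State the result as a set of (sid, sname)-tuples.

{(24, Dee), (25, Wes), (34, Dee), (39, Wes), (40, Dee)}

Natural join on room: {(11, Wes, Alpha, 19, eng), (11, Wes, Alpha, 19, hr), (11, Wes, Alpha, 19, x1), (19, Wes, Alpha, 17, p2), (19, Wes, Alpha, 17, x3), (33, Dee, Omega, 10, rd), (33, Dee, Omega, 10, x1)}
Natural join on title: {(11, Wes, Alpha, 19, eng, 25, 3), (11, Wes, Alpha, 19, eng, 39, 6), (11, Wes, Alpha, 19, hr, 25, 3), (11, Wes, Alpha, 19, hr, 39, 6), (11, Wes, Alpha, 19, x1, 25, 3), (11, Wes, Alpha, 19, x1, 39, 6), (19, Wes, Alpha, 17, p2, 25, 3), (19, Wes, Alpha, 17, p2, 39, 6), (19, Wes, Alpha, 17, x3, 25, 3), (19, Wes, Alpha, 17, x3, 39, 6), (33, Dee, Omega, 10, rd, 24, 5), (33, Dee, Omega, 10, rd, 34, 6), (33, Dee, Omega, 10, rd, 40, 2), (33, Dee, Omega, 10, x1, 24, 5), (33, Dee, Omega, 10, x1, 34, 6), (33, Dee, Omega, 10, x1, 40, 2)}
π[sid, sname]: project onto (sid, sname) (11 duplicate(s) eliminated) → {(24, Dee), (25, Wes), (34, Dee), (39, Wes), (40, Dee)}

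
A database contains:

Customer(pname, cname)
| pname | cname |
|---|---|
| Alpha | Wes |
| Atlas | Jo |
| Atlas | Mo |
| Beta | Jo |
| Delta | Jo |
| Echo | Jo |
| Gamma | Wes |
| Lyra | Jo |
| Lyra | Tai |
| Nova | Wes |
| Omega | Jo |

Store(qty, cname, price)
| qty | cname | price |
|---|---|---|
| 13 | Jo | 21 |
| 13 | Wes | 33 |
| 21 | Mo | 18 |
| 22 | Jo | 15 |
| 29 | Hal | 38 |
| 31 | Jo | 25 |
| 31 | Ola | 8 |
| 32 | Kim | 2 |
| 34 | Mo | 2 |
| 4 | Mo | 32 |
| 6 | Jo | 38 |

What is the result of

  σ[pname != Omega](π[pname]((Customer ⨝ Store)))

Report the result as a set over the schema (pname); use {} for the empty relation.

{Alpha, Atlas, Beta, Delta, Echo, Gamma, Lyra, Nova}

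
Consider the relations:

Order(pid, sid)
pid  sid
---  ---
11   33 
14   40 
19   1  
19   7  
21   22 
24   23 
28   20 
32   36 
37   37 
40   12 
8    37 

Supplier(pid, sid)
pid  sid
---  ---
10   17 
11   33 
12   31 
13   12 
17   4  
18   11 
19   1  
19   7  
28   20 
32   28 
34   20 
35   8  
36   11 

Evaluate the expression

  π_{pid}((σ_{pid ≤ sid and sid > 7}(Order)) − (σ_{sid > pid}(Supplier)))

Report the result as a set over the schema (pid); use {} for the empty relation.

Apply σ_{pid ≤ sid and sid > 7}; surviving tuples: {(11, 33), (14, 40), (21, 22), (32, 36), (37, 37), (8, 37)}
Apply σ_{sid > pid}; surviving tuples: {(10, 17), (11, 33), (12, 31)}
Taking the difference: {(14, 40), (21, 22), (32, 36), (37, 37), (8, 37)}
Projecting to pid: {14, 21, 32, 37, 8}

{14, 21, 32, 37, 8}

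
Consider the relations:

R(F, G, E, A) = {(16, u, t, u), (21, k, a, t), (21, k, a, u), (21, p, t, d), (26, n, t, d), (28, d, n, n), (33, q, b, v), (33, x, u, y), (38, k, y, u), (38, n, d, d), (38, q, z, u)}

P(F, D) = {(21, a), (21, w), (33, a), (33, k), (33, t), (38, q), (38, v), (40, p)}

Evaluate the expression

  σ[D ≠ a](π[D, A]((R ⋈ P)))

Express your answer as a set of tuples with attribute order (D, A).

R ⋈ P (natural join on F): {(21, k, a, t, a), (21, k, a, t, w), (21, k, a, u, a), (21, k, a, u, w), (21, p, t, d, a), (21, p, t, d, w), (33, q, b, v, a), (33, q, b, v, k), (33, q, b, v, t), (33, x, u, y, a), (33, x, u, y, k), (33, x, u, y, t), (38, k, y, u, q), (38, k, y, u, v), (38, n, d, d, q), (38, n, d, d, v), (38, q, z, u, q), (38, q, z, u, v)}
Keep only column(s) D, A (2 duplicate(s) eliminated): {(a, d), (a, t), (a, u), (a, v), (a, y), (k, v), (k, y), (q, d), (q, u), (t, v), (t, y), (v, d), (v, u), (w, d), (w, t), (w, u)}
Apply σ_{D ≠ a}; surviving tuples: {(k, v), (k, y), (q, d), (q, u), (t, v), (t, y), (v, d), (v, u), (w, d), (w, t), (w, u)}

{(k, v), (k, y), (q, d), (q, u), (t, v), (t, y), (v, d), (v, u), (w, d), (w, t), (w, u)}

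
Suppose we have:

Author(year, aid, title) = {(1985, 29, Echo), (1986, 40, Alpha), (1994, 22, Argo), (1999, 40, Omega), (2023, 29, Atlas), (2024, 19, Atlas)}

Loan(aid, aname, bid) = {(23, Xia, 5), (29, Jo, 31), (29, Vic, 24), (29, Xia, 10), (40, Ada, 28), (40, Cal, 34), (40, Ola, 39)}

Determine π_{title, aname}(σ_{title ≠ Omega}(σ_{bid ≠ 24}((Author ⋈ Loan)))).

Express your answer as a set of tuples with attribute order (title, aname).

{(Alpha, Ada), (Alpha, Cal), (Alpha, Ola), (Atlas, Jo), (Atlas, Xia), (Echo, Jo), (Echo, Xia)}

Joining Author and Loan on aid yields {(1985, 29, Echo, Jo, 31), (1985, 29, Echo, Vic, 24), (1985, 29, Echo, Xia, 10), (1986, 40, Alpha, Ada, 28), (1986, 40, Alpha, Cal, 34), (1986, 40, Alpha, Ola, 39), (1999, 40, Omega, Ada, 28), (1999, 40, Omega, Cal, 34), (1999, 40, Omega, Ola, 39), (2023, 29, Atlas, Jo, 31), (2023, 29, Atlas, Vic, 24), (2023, 29, Atlas, Xia, 10)}.
Selection bid ≠ 24: {(1985, 29, Echo, Jo, 31), (1985, 29, Echo, Xia, 10), (1986, 40, Alpha, Ada, 28), (1986, 40, Alpha, Cal, 34), (1986, 40, Alpha, Ola, 39), (1999, 40, Omega, Ada, 28), (1999, 40, Omega, Cal, 34), (1999, 40, Omega, Ola, 39), (2023, 29, Atlas, Jo, 31), (2023, 29, Atlas, Xia, 10)}
Selection title ≠ Omega: {(1985, 29, Echo, Jo, 31), (1985, 29, Echo, Xia, 10), (1986, 40, Alpha, Ada, 28), (1986, 40, Alpha, Cal, 34), (1986, 40, Alpha, Ola, 39), (2023, 29, Atlas, Jo, 31), (2023, 29, Atlas, Xia, 10)}
π[title, aname]: project onto (title, aname) → {(Alpha, Ada), (Alpha, Cal), (Alpha, Ola), (Atlas, Jo), (Atlas, Xia), (Echo, Jo), (Echo, Xia)}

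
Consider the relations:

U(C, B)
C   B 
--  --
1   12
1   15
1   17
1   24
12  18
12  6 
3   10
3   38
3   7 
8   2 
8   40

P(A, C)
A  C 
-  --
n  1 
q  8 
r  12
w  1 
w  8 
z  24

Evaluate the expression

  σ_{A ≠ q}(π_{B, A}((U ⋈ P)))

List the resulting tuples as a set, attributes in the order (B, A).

Natural join on C: {(1, 12, n), (1, 12, w), (1, 15, n), (1, 15, w), (1, 17, n), (1, 17, w), (1, 24, n), (1, 24, w), (12, 18, r), (12, 6, r), (8, 2, q), (8, 2, w), (8, 40, q), (8, 40, w)}
Projecting to B, A: {(12, n), (12, w), (15, n), (15, w), (17, n), (17, w), (18, r), (2, q), (2, w), (24, n), (24, w), (40, q), (40, w), (6, r)}
Apply σ_{A ≠ q}; surviving tuples: {(12, n), (12, w), (15, n), (15, w), (17, n), (17, w), (18, r), (2, w), (24, n), (24, w), (40, w), (6, r)}

{(12, n), (12, w), (15, n), (15, w), (17, n), (17, w), (18, r), (2, w), (24, n), (24, w), (40, w), (6, r)}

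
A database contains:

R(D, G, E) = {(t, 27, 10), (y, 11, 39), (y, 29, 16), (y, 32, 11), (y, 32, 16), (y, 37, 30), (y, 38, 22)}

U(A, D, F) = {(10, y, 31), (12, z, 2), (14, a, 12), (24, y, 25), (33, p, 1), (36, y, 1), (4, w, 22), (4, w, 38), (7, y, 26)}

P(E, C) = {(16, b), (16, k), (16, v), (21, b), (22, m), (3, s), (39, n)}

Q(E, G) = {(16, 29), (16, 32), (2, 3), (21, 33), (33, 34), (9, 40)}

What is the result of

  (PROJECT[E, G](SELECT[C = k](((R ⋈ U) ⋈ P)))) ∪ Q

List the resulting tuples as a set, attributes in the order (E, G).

{(16, 29), (16, 32), (2, 3), (21, 33), (33, 34), (9, 40)}

Natural join on D: {(y, 11, 39, 10, 31), (y, 11, 39, 24, 25), (y, 11, 39, 36, 1), (y, 11, 39, 7, 26), (y, 29, 16, 10, 31), (y, 29, 16, 24, 25), (y, 29, 16, 36, 1), (y, 29, 16, 7, 26), (y, 32, 11, 10, 31), (y, 32, 11, 24, 25), (y, 32, 11, 36, 1), (y, 32, 11, 7, 26), (y, 32, 16, 10, 31), (y, 32, 16, 24, 25), (y, 32, 16, 36, 1), (y, 32, 16, 7, 26), (y, 37, 30, 10, 31), (y, 37, 30, 24, 25), (y, 37, 30, 36, 1), (y, 37, 30, 7, 26), (y, 38, 22, 10, 31), (y, 38, 22, 24, 25), (y, 38, 22, 36, 1), (y, 38, 22, 7, 26)}
Natural join on E: {(y, 11, 39, 10, 31, n), (y, 11, 39, 24, 25, n), (y, 11, 39, 36, 1, n), (y, 11, 39, 7, 26, n), (y, 29, 16, 10, 31, b), (y, 29, 16, 10, 31, k), (y, 29, 16, 10, 31, v), (y, 29, 16, 24, 25, b), (y, 29, 16, 24, 25, k), (y, 29, 16, 24, 25, v), (y, 29, 16, 36, 1, b), (y, 29, 16, 36, 1, k), (y, 29, 16, 36, 1, v), (y, 29, 16, 7, 26, b), (y, 29, 16, 7, 26, k), (y, 29, 16, 7, 26, v), (y, 32, 16, 10, 31, b), (y, 32, 16, 10, 31, k), (y, 32, 16, 10, 31, v), (y, 32, 16, 24, 25, b), (y, 32, 16, 24, 25, k), (y, 32, 16, 24, 25, v), (y, 32, 16, 36, 1, b), (y, 32, 16, 36, 1, k), (y, 32, 16, 36, 1, v), (y, 32, 16, 7, 26, b), (y, 32, 16, 7, 26, k), (y, 32, 16, 7, 26, v), (y, 38, 22, 10, 31, m), (y, 38, 22, 24, 25, m), (y, 38, 22, 36, 1, m), (y, 38, 22, 7, 26, m)}
Selection C = k: {(y, 29, 16, 10, 31, k), (y, 29, 16, 24, 25, k), (y, 29, 16, 36, 1, k), (y, 29, 16, 7, 26, k), (y, 32, 16, 10, 31, k), (y, 32, 16, 24, 25, k), (y, 32, 16, 36, 1, k), (y, 32, 16, 7, 26, k)}
Projecting to E, G (6 duplicate(s) eliminated): {(16, 29), (16, 32)}
Taking the union: {(16, 29), (16, 32), (2, 3), (21, 33), (33, 34), (9, 40)}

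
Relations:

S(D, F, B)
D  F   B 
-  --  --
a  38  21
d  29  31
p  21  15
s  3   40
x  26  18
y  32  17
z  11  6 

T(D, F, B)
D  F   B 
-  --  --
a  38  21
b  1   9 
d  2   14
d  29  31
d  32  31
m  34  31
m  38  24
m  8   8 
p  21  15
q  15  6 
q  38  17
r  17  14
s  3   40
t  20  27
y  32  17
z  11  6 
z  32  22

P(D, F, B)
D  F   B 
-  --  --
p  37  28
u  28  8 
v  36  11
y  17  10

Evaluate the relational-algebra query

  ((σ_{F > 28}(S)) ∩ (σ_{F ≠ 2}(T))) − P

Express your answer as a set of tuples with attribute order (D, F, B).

{(a, 38, 21), (d, 29, 31), (y, 32, 17)}

Filtering on F > 28 leaves {(a, 38, 21), (d, 29, 31), (y, 32, 17)}.
Filtering on F ≠ 2 leaves {(a, 38, 21), (b, 1, 9), (d, 29, 31), (d, 32, 31), (m, 34, 31), (m, 38, 24), (m, 8, 8), (p, 21, 15), (q, 15, 6), (q, 38, 17), (r, 17, 14), (s, 3, 40), (t, 20, 27), (y, 32, 17), (z, 11, 6), (z, 32, 22)}.
Set intersection of the two operands is {(a, 38, 21), (d, 29, 31), (y, 32, 17)}.
Set difference of the two operands is {(a, 38, 21), (d, 29, 31), (y, 32, 17)}.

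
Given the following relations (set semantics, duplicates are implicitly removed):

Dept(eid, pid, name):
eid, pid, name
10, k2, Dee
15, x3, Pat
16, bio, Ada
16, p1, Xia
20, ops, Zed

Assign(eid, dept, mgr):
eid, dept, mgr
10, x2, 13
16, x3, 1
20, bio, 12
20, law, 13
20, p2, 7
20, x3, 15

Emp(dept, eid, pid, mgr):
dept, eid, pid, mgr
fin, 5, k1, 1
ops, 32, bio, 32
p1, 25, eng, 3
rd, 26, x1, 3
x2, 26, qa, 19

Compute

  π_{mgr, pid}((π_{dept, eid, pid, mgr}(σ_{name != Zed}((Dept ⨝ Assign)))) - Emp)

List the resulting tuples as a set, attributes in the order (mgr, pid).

{(1, bio), (1, p1), (13, k2)}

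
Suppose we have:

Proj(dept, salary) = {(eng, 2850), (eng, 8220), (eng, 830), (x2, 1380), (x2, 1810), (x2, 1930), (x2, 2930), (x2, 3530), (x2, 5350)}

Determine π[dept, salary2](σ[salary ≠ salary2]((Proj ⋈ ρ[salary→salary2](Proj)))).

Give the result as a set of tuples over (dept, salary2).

{(eng, 2850), (eng, 8220), (eng, 830), (x2, 1380), (x2, 1810), (x2, 1930), (x2, 2930), (x2, 3530), (x2, 5350)}

ρ[salary→salary2]: schema becomes (dept, salary2); tuples unchanged.
Proj ⋈ ρ[salary→salary2](Proj) (natural join on dept): {(eng, 2850, 2850), (eng, 2850, 8220), (eng, 2850, 830), (eng, 8220, 2850), (eng, 8220, 8220), (eng, 8220, 830), (eng, 830, 2850), (eng, 830, 8220), (eng, 830, 830), (x2, 1380, 1380), (x2, 1380, 1810), (x2, 1380, 1930), (x2, 1380, 2930), (x2, 1380, 3530), (x2, 1380, 5350), (x2, 1810, 1380), (x2, 1810, 1810), (x2, 1810, 1930), (x2, 1810, 2930), (x2, 1810, 3530), (x2, 1810, 5350), (x2, 1930, 1380), (x2, 1930, 1810), (x2, 1930, 1930), (x2, 1930, 2930), (x2, 1930, 3530), (x2, 1930, 5350), (x2, 2930, 1380), (x2, 2930, 1810), (x2, 2930, 1930), (x2, 2930, 2930), (x2, 2930, 3530), (x2, 2930, 5350), (x2, 3530, 1380), (x2, 3530, 1810), (x2, 3530, 1930), (x2, 3530, 2930), (x2, 3530, 3530), (x2, 3530, 5350), (x2, 5350, 1380), (x2, 5350, 1810), (x2, 5350, 1930), (x2, 5350, 2930), (x2, 5350, 3530), (x2, 5350, 5350)}
Apply σ_{salary ≠ salary2}; surviving tuples: {(eng, 2850, 8220), (eng, 2850, 830), (eng, 8220, 2850), (eng, 8220, 830), (eng, 830, 2850), (eng, 830, 8220), (x2, 1380, 1810), (x2, 1380, 1930), (x2, 1380, 2930), (x2, 1380, 3530), (x2, 1380, 5350), (x2, 1810, 1380), (x2, 1810, 1930), (x2, 1810, 2930), (x2, 1810, 3530), (x2, 1810, 5350), (x2, 1930, 1380), (x2, 1930, 1810), (x2, 1930, 2930), (x2, 1930, 3530), (x2, 1930, 5350), (x2, 2930, 1380), (x2, 2930, 1810), (x2, 2930, 1930), (x2, 2930, 3530), (x2, 2930, 5350), (x2, 3530, 1380), (x2, 3530, 1810), (x2, 3530, 1930), (x2, 3530, 2930), (x2, 3530, 5350), (x2, 5350, 1380), (x2, 5350, 1810), (x2, 5350, 1930), (x2, 5350, 2930), (x2, 5350, 3530)}
Keep only column(s) dept, salary2 (27 duplicate(s) eliminated): {(eng, 2850), (eng, 8220), (eng, 830), (x2, 1380), (x2, 1810), (x2, 1930), (x2, 2930), (x2, 3530), (x2, 5350)}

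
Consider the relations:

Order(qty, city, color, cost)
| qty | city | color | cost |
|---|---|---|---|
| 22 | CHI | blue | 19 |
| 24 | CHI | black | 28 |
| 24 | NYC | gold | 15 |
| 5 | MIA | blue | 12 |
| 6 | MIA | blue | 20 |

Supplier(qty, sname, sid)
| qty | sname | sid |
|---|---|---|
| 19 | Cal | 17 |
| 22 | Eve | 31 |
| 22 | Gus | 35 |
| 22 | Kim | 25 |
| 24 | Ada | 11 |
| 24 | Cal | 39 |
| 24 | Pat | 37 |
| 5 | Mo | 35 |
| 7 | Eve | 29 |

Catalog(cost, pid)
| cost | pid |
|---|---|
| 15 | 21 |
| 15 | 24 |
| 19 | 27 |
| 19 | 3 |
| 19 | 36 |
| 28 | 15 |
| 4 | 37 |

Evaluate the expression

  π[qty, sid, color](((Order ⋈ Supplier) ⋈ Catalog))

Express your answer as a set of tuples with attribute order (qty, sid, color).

Joining Order and Supplier on qty yields {(22, CHI, blue, 19, Eve, 31), (22, CHI, blue, 19, Gus, 35), (22, CHI, blue, 19, Kim, 25), (24, CHI, black, 28, Ada, 11), (24, CHI, black, 28, Cal, 39), (24, CHI, black, 28, Pat, 37), (24, NYC, gold, 15, Ada, 11), (24, NYC, gold, 15, Cal, 39), (24, NYC, gold, 15, Pat, 37), (5, MIA, blue, 12, Mo, 35)}.
Joining (Order ⋈ Supplier) and Catalog on cost yields {(22, CHI, blue, 19, Eve, 31, 27), (22, CHI, blue, 19, Eve, 31, 3), (22, CHI, blue, 19, Eve, 31, 36), (22, CHI, blue, 19, Gus, 35, 27), (22, CHI, blue, 19, Gus, 35, 3), (22, CHI, blue, 19, Gus, 35, 36), (22, CHI, blue, 19, Kim, 25, 27), (22, CHI, blue, 19, Kim, 25, 3), (22, CHI, blue, 19, Kim, 25, 36), (24, CHI, black, 28, Ada, 11, 15), (24, CHI, black, 28, Cal, 39, 15), (24, CHI, black, 28, Pat, 37, 15), (24, NYC, gold, 15, Ada, 11, 21), (24, NYC, gold, 15, Ada, 11, 24), (24, NYC, gold, 15, Cal, 39, 21), (24, NYC, gold, 15, Cal, 39, 24), (24, NYC, gold, 15, Pat, 37, 21), (24, NYC, gold, 15, Pat, 37, 24)}.
π_{qty, sid, color} gives {(22, 25, blue), (22, 31, blue), (22, 35, blue), (24, 11, black), (24, 11, gold), (24, 37, black), (24, 37, gold), (24, 39, black), (24, 39, gold)} (9 duplicate(s) eliminated).

{(22, 25, blue), (22, 31, blue), (22, 35, blue), (24, 11, black), (24, 11, gold), (24, 37, black), (24, 37, gold), (24, 39, black), (24, 39, gold)}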